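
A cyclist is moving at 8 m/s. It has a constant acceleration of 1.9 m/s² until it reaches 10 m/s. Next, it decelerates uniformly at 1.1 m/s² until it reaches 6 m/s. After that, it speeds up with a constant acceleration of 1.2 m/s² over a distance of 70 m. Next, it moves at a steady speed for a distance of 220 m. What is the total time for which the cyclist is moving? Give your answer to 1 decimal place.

27.0 s

Phase 1 (accelerating): v₀ = 8.00 m/s, a = 1.9 m/s².
v = v₀ + at → t = (10 − 8.00) / 1.9 = 1.05 s
v² = v₀² + 2aΔx → Δx = (10² − 8.00²)/(2·1.9) = 9.47 m

Phase 2 (decelerating): v₀ = 10.0 m/s, a = -1.1 m/s².
v = v₀ + at → t = (6 − 10.0) / -1.1 = 3.64 s
v² = v₀² + 2aΔx → Δx = (6² − 10.0²)/(2·-1.1) = 29.1 m

Phase 3 (accelerating): v₀ = 6.00 m/s, a = 1.2 m/s².
v² = v₀² + 2aΔx = 6.00² + 2·1.2·70 = 204 → v = 14.3 m/s
t = (v − v₀)/a = (14.3 − 6.00)/1.2 = 6.90 s

Phase 4 (constant speed): v₀ = 14.3 m/s, a = 0 m/s².
Constant speed: t = d/v = 220/14.3 = 15.4 s
Total time = 1.05 + 3.64 + 6.90 + 15.4 = 27.0 s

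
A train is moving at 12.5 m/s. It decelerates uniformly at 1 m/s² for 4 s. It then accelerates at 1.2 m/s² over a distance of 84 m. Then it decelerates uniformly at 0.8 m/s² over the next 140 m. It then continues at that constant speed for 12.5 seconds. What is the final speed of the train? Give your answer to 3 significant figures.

7.06 m/s

Phase 1 (decelerating): v₀ = 12.5 m/s, a = -1 m/s².
v = v₀ + at = 12.5 + (-1)(4) = 8.50 m/s
Δx = v₀t + ½at² = 12.5·4 + 0.5·-1·4² = 42.0 m

Phase 2 (accelerating): v₀ = 8.50 m/s, a = 1.2 m/s².
v² = v₀² + 2aΔx = 8.50² + 2·1.2·84 = 274 → v = 16.5 m/s
t = (v − v₀)/a = (16.5 − 8.50)/1.2 = 6.71 s

Phase 3 (decelerating): v₀ = 16.5 m/s, a = -0.8 m/s².
v² = v₀² + 2aΔx = 16.5² + 2·-0.8·140 = 49.9 → v = 7.06 m/s
t = (v − v₀)/a = (7.06 − 16.5)/-0.8 = 11.9 s

Phase 4 (constant speed): v₀ = 7.06 m/s, a = 0 m/s².
v = v₀ + at = 7.06 + (0)(12.5) = 7.06 m/s
Δx = v₀t + ½at² = 7.06·12.5 + 0.5·0·12.5² = 88.3 m
Final speed = 7.06 m/s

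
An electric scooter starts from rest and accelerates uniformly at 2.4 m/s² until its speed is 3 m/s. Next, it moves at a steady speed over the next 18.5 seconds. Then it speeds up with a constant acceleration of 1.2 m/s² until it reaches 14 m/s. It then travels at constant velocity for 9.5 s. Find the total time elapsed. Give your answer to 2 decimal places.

38.42 s

Phase 1 (accelerating): v₀ = 0 m/s, a = 2.4 m/s².
v = v₀ + at → t = (3 − 0) / 2.4 = 1.25 s
v² = v₀² + 2aΔx → Δx = (3² − 0²)/(2·2.4) = 1.88 m

Phase 2 (constant speed): v₀ = 3.00 m/s, a = 0 m/s².
v = v₀ + at = 3.00 + (0)(18.5) = 3.00 m/s
Δx = v₀t + ½at² = 3.00·18.5 + 0.5·0·18.5² = 55.5 m

Phase 3 (accelerating): v₀ = 3.00 m/s, a = 1.2 m/s².
v = v₀ + at → t = (14 − 3.00) / 1.2 = 9.17 s
v² = v₀² + 2aΔx → Δx = (14² − 3.00²)/(2·1.2) = 77.9 m

Phase 4 (constant speed): v₀ = 14.0 m/s, a = 0 m/s².
v = v₀ + at = 14.0 + (0)(9.5) = 14.0 m/s
Δx = v₀t + ½at² = 14.0·9.5 + 0.5·0·9.5² = 133 m
Total time = 1.25 + 18.5 + 9.17 + 9.50 = 38.4 s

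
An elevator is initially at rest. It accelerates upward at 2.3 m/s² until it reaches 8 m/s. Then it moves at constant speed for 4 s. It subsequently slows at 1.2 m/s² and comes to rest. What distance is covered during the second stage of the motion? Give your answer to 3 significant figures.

Phase 1 (accelerating): v₀ = 0 m/s, a = 2.3 m/s².
v = v₀ + at → t = (8 − 0) / 2.3 = 3.48 s
v² = v₀² + 2aΔx → Δx = (8² − 0²)/(2·2.3) = 13.9 m

Phase 2 (constant speed): v₀ = 8.00 m/s, a = 0 m/s².
v = v₀ + at = 8.00 + (0)(4) = 8.00 m/s
Δx = v₀t + ½at² = 8.00·4 + 0.5·0·4² = 32.0 m
Distance in phase 2 = 32.0 m

32.0 m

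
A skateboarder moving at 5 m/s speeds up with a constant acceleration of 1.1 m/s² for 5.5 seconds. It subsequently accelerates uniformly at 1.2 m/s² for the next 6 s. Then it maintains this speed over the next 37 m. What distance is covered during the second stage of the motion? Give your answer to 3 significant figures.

87.9 m

Phase 1 (accelerating): v₀ = 5.00 m/s, a = 1.1 m/s².
v = v₀ + at = 5.00 + (1.1)(5.5) = 11.1 m/s
Δx = v₀t + ½at² = 5.00·5.5 + 0.5·1.1·5.5² = 44.1 m

Phase 2 (accelerating): v₀ = 11.1 m/s, a = 1.2 m/s².
v = v₀ + at = 11.1 + (1.2)(6) = 18.2 m/s
Δx = v₀t + ½at² = 11.1·6 + 0.5·1.2·6² = 87.9 m
Distance in phase 2 = 87.9 m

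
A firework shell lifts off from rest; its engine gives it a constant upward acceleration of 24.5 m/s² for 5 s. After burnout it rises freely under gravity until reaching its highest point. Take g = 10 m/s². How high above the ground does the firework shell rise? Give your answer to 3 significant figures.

Phase 1 (powered ascent): v₀ = 0 m/s, a = 24.5 m/s².
v = v₀ + at = 0 + (24.5)(5) = 122 m/s
Δx = v₀t + ½at² = 0·5 + 0.5·24.5·5² = 306 m

Phase 2 (coasting upward): v₀ = 122 m/s, a = -10 m/s².
v = v₀ + at → t = (0 − 122) / -10 = 12.2 s
v² = v₀² + 2aΔx → Δx = (0² − 122²)/(2·-10) = 750 m
Maximum height = 306 + 750 = 1060 m

1060 m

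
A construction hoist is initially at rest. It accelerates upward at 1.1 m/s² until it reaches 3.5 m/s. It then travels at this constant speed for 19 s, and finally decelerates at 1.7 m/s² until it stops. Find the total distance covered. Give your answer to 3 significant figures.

Phase 1 (accelerating): v₀ = 0 m/s, a = 1.1 m/s².
v = v₀ + at → t = (3.5 − 0) / 1.1 = 3.18 s
v² = v₀² + 2aΔx → Δx = (3.5² − 0²)/(2·1.1) = 5.57 m

Phase 2 (constant speed): v₀ = 3.50 m/s, a = 0 m/s².
v = v₀ + at = 3.50 + (0)(19) = 3.50 m/s
Δx = v₀t + ½at² = 3.50·19 + 0.5·0·19² = 66.5 m

Phase 3 (decelerating): v₀ = 3.50 m/s, a = -1.7 m/s².
v = v₀ + at → t = (0 − 3.50) / -1.7 = 2.06 s
v² = v₀² + 2aΔx → Δx = (0² − 3.50²)/(2·-1.7) = 3.60 m
Total distance = 5.57 + 66.5 + 3.60 = 75.7 m

75.7 m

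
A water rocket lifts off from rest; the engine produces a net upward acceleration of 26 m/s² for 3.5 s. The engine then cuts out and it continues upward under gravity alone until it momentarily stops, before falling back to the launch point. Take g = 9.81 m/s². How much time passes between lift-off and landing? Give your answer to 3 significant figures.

Phase 1 (powered ascent): v₀ = 0 m/s, a = 26 m/s².
v = v₀ + at = 0 + (26)(3.5) = 91.0 m/s
Δx = v₀t + ½at² = 0·3.5 + 0.5·26·3.5² = 159 m

Phase 2 (coasting upward): v₀ = 91.0 m/s, a = -9.81 m/s².
v = v₀ + at → t = (0 − 91.0) / -9.81 = 9.28 s
v² = v₀² + 2aΔx → Δx = (0² − 91.0²)/(2·-9.81) = 422 m

Phase 3 (free fall): v₀ = 0 m/s, a = -9.81 m/s².
Falls 581 m from rest: t = √(2·581/9.81) = 10.9 s; v = g·t = 107 m/s.
Total time = 3.50 + 9.28 + 10.9 = 23.7 s

23.7 s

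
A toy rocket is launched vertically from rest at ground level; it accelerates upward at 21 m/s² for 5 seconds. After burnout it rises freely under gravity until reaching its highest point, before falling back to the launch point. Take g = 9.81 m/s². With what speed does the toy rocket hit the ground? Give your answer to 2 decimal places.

Phase 1 (powered ascent): v₀ = 0 m/s, a = 21 m/s².
v = v₀ + at = 0 + (21)(5) = 105 m/s
Δx = v₀t + ½at² = 0·5 + 0.5·21·5² = 262 m

Phase 2 (coasting upward): v₀ = 105 m/s, a = -9.81 m/s².
v = v₀ + at → t = (0 − 105) / -9.81 = 10.7 s
v² = v₀² + 2aΔx → Δx = (0² − 105²)/(2·-9.81) = 562 m

Phase 3 (free fall): v₀ = 0 m/s, a = -9.81 m/s².
Falls 824 m from rest: t = √(2·824/9.81) = 13.0 s; v = g·t = 127 m/s.
Impact speed = 127 m/s

127.18 m/s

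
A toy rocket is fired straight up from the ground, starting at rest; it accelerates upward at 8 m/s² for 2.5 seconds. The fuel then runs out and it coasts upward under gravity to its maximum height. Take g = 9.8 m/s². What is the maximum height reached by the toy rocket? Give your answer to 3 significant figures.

45.4 m

Phase 1 (powered ascent): v₀ = 0 m/s, a = 8 m/s².
v = v₀ + at = 0 + (8)(2.5) = 20.0 m/s
Δx = v₀t + ½at² = 0·2.5 + 0.5·8·2.5² = 25.0 m

Phase 2 (coasting upward): v₀ = 20.0 m/s, a = -9.8 m/s².
v = v₀ + at → t = (0 − 20.0) / -9.8 = 2.04 s
v² = v₀² + 2aΔx → Δx = (0² − 20.0²)/(2·-9.8) = 20.4 m
Maximum height = 25.0 + 20.4 = 45.4 m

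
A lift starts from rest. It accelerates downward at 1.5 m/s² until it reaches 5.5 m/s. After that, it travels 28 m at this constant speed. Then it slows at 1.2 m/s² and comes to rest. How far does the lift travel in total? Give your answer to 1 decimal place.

Phase 1 (accelerating): v₀ = 0 m/s, a = 1.5 m/s².
v = v₀ + at → t = (5.5 − 0) / 1.5 = 3.67 s
v² = v₀² + 2aΔx → Δx = (5.5² − 0²)/(2·1.5) = 10.1 m

Phase 2 (constant speed): v₀ = 5.50 m/s, a = 0 m/s².
Constant speed: t = d/v = 28/5.50 = 5.09 s

Phase 3 (decelerating): v₀ = 5.50 m/s, a = -1.2 m/s².
v = v₀ + at → t = (0 − 5.50) / -1.2 = 4.58 s
v² = v₀² + 2aΔx → Δx = (0² − 5.50²)/(2·-1.2) = 12.6 m
Total distance = 10.1 + 28.0 + 12.6 = 50.7 m

50.7 m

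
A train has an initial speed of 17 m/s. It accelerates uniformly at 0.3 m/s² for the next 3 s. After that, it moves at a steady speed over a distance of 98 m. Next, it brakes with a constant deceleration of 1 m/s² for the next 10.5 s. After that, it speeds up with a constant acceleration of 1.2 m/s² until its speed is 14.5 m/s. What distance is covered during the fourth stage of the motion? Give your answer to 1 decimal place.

Phase 1 (accelerating): v₀ = 17.0 m/s, a = 0.3 m/s².
v = v₀ + at = 17.0 + (0.3)(3) = 17.9 m/s
Δx = v₀t + ½at² = 17.0·3 + 0.5·0.3·3² = 52.4 m

Phase 2 (constant speed): v₀ = 17.9 m/s, a = 0 m/s².
Constant speed: t = d/v = 98/17.9 = 5.47 s

Phase 3 (decelerating): v₀ = 17.9 m/s, a = -1 m/s².
v = v₀ + at = 17.9 + (-1)(10.5) = 7.40 m/s
Δx = v₀t + ½at² = 17.9·10.5 + 0.5·-1·10.5² = 133 m

Phase 4 (accelerating): v₀ = 7.40 m/s, a = 1.2 m/s².
v = v₀ + at → t = (14.5 − 7.40) / 1.2 = 5.92 s
v² = v₀² + 2aΔx → Δx = (14.5² − 7.40²)/(2·1.2) = 64.8 m
Distance in phase 4 = 64.8 m

64.8 m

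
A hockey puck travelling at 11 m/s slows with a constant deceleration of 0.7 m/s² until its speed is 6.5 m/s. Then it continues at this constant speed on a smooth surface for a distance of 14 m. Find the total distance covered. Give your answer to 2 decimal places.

70.25 m

Phase 1 (decelerating): v₀ = 11.0 m/s, a = -0.7 m/s².
v = v₀ + at → t = (6.5 − 11.0) / -0.7 = 6.43 s
v² = v₀² + 2aΔx → Δx = (6.5² − 11.0²)/(2·-0.7) = 56.3 m

Phase 2 (constant speed): v₀ = 6.50 m/s, a = 0 m/s².
Constant speed: t = d/v = 14/6.50 = 2.15 s
Total distance = 56.3 + 14.0 = 70.2 m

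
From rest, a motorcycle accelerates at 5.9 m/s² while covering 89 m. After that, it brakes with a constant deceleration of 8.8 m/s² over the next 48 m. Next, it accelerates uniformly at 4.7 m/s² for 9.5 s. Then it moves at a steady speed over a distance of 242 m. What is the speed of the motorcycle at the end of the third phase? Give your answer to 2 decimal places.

Phase 1 (accelerating): v₀ = 0 m/s, a = 5.9 m/s².
v² = v₀² + 2aΔx = 0² + 2·5.9·89 = 1050 → v = 32.4 m/s
t = (v − v₀)/a = (32.4 − 0)/5.9 = 5.49 s

Phase 2 (decelerating): v₀ = 32.4 m/s, a = -8.8 m/s².
v² = v₀² + 2aΔx = 32.4² + 2·-8.8·48 = 205 → v = 14.3 m/s
t = (v − v₀)/a = (14.3 − 32.4)/-8.8 = 2.05 s

Phase 3 (accelerating): v₀ = 14.3 m/s, a = 4.7 m/s².
v = v₀ + at = 14.3 + (4.7)(9.5) = 59.0 m/s
Δx = v₀t + ½at² = 14.3·9.5 + 0.5·4.7·9.5² = 348 m
Speed at end of phase 3 = 59.0 m/s

58.98 m/s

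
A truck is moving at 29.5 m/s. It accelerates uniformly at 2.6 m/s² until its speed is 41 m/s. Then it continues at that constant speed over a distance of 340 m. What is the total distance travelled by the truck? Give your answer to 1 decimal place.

495.9 m

Phase 1 (accelerating): v₀ = 29.5 m/s, a = 2.6 m/s².
v = v₀ + at → t = (41 − 29.5) / 2.6 = 4.42 s
v² = v₀² + 2aΔx → Δx = (41² − 29.5²)/(2·2.6) = 156 m

Phase 2 (constant speed): v₀ = 41.0 m/s, a = 0 m/s².
Constant speed: t = d/v = 340/41.0 = 8.29 s
Total distance = 156 + 340 = 496 m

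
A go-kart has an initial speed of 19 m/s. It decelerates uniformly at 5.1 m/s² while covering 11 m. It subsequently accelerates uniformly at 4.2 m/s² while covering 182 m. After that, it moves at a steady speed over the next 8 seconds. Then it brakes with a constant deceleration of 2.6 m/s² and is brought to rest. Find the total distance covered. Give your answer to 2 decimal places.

872.14 m

Phase 1 (decelerating): v₀ = 19.0 m/s, a = -5.1 m/s².
v² = v₀² + 2aΔx = 19.0² + 2·-5.1·11 = 249 → v = 15.8 m/s
t = (v − v₀)/a = (15.8 − 19.0)/-5.1 = 0.633 s

Phase 2 (accelerating): v₀ = 15.8 m/s, a = 4.2 m/s².
v² = v₀² + 2aΔx = 15.8² + 2·4.2·182 = 1780 → v = 42.2 m/s
t = (v − v₀)/a = (42.2 − 15.8)/4.2 = 6.28 s

Phase 3 (constant speed): v₀ = 42.2 m/s, a = 0 m/s².
v = v₀ + at = 42.2 + (0)(8) = 42.2 m/s
Δx = v₀t + ½at² = 42.2·8 + 0.5·0·8² = 337 m

Phase 4 (decelerating): v₀ = 42.2 m/s, a = -2.6 m/s².
v = v₀ + at → t = (0 − 42.2) / -2.6 = 16.2 s
v² = v₀² + 2aΔx → Δx = (0² − 42.2²)/(2·-2.6) = 342 m
Total distance = 11.0 + 182 + 337 + 342 = 872 m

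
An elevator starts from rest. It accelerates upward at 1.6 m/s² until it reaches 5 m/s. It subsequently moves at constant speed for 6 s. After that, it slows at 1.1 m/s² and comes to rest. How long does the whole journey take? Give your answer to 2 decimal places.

13.67 s

Phase 1 (accelerating): v₀ = 0 m/s, a = 1.6 m/s².
v = v₀ + at → t = (5 − 0) / 1.6 = 3.12 s
v² = v₀² + 2aΔx → Δx = (5² − 0²)/(2·1.6) = 7.81 m

Phase 2 (constant speed): v₀ = 5.00 m/s, a = 0 m/s².
v = v₀ + at = 5.00 + (0)(6) = 5.00 m/s
Δx = v₀t + ½at² = 5.00·6 + 0.5·0·6² = 30.0 m

Phase 3 (decelerating): v₀ = 5.00 m/s, a = -1.1 m/s².
v = v₀ + at → t = (0 − 5.00) / -1.1 = 4.55 s
v² = v₀² + 2aΔx → Δx = (0² − 5.00²)/(2·-1.1) = 11.4 m
Total time = 3.12 + 6.00 + 4.55 = 13.7 s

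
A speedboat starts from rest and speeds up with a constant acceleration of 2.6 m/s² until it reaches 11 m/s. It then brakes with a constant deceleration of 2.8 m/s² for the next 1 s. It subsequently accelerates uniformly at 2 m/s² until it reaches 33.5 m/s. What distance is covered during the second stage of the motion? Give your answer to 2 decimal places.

9.60 m

Phase 1 (accelerating): v₀ = 0 m/s, a = 2.6 m/s².
v = v₀ + at → t = (11 − 0) / 2.6 = 4.23 s
v² = v₀² + 2aΔx → Δx = (11² − 0²)/(2·2.6) = 23.3 m

Phase 2 (decelerating): v₀ = 11.0 m/s, a = -2.8 m/s².
v = v₀ + at = 11.0 + (-2.8)(1) = 8.20 m/s
Δx = v₀t + ½at² = 11.0·1 + 0.5·-2.8·1² = 9.60 m
Distance in phase 2 = 9.60 m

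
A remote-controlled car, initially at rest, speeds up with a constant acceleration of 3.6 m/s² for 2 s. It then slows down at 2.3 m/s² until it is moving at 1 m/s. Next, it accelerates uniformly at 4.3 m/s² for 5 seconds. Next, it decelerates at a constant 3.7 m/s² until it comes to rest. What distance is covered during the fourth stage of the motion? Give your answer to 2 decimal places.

68.41 m

Phase 1 (accelerating): v₀ = 0 m/s, a = 3.6 m/s².
v = v₀ + at = 0 + (3.6)(2) = 7.20 m/s
Δx = v₀t + ½at² = 0·2 + 0.5·3.6·2² = 7.20 m

Phase 2 (decelerating): v₀ = 7.20 m/s, a = -2.3 m/s².
v = v₀ + at → t = (1 − 7.20) / -2.3 = 2.70 s
v² = v₀² + 2aΔx → Δx = (1² − 7.20²)/(2·-2.3) = 11.1 m

Phase 3 (accelerating): v₀ = 1.00 m/s, a = 4.3 m/s².
v = v₀ + at = 1.00 + (4.3)(5) = 22.5 m/s
Δx = v₀t + ½at² = 1.00·5 + 0.5·4.3·5² = 58.8 m

Phase 4 (decelerating): v₀ = 22.5 m/s, a = -3.7 m/s².
v = v₀ + at → t = (0 − 22.5) / -3.7 = 6.08 s
v² = v₀² + 2aΔx → Δx = (0² − 22.5²)/(2·-3.7) = 68.4 m
Distance in phase 4 = 68.4 m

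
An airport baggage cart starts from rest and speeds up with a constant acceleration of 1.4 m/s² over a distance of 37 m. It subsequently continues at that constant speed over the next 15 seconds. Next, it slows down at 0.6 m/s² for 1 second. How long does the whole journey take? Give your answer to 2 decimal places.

23.27 s

Phase 1 (accelerating): v₀ = 0 m/s, a = 1.4 m/s².
v² = v₀² + 2aΔx = 0² + 2·1.4·37 = 104 → v = 10.2 m/s
t = (v − v₀)/a = (10.2 − 0)/1.4 = 7.27 s

Phase 2 (constant speed): v₀ = 10.2 m/s, a = 0 m/s².
v = v₀ + at = 10.2 + (0)(15) = 10.2 m/s
Δx = v₀t + ½at² = 10.2·15 + 0.5·0·15² = 153 m

Phase 3 (decelerating): v₀ = 10.2 m/s, a = -0.6 m/s².
v = v₀ + at = 10.2 + (-0.6)(1) = 9.58 m/s
Δx = v₀t + ½at² = 10.2·1 + 0.5·-0.6·1² = 9.88 m
Total time = 7.27 + 15.0 + 1.00 = 23.3 s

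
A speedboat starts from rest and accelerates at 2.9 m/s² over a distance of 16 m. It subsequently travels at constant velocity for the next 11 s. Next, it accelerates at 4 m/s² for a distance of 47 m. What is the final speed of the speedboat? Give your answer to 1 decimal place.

21.7 m/s

Phase 1 (accelerating): v₀ = 0 m/s, a = 2.9 m/s².
v² = v₀² + 2aΔx = 0² + 2·2.9·16 = 92.8 → v = 9.63 m/s
t = (v − v₀)/a = (9.63 − 0)/2.9 = 3.32 s

Phase 2 (constant speed): v₀ = 9.63 m/s, a = 0 m/s².
v = v₀ + at = 9.63 + (0)(11) = 9.63 m/s
Δx = v₀t + ½at² = 9.63·11 + 0.5·0·11² = 106 m

Phase 3 (accelerating): v₀ = 9.63 m/s, a = 4 m/s².
v² = v₀² + 2aΔx = 9.63² + 2·4·47 = 469 → v = 21.7 m/s
t = (v − v₀)/a = (21.7 − 9.63)/4 = 3.00 s
Final speed = 21.7 m/s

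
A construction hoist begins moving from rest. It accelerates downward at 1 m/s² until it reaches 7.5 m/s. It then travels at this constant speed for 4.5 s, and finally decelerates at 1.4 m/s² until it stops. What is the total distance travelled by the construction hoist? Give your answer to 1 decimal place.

82.0 m

Phase 1 (accelerating): v₀ = 0 m/s, a = 1 m/s².
v = v₀ + at → t = (7.5 − 0) / 1 = 7.50 s
v² = v₀² + 2aΔx → Δx = (7.5² − 0²)/(2·1) = 28.1 m

Phase 2 (constant speed): v₀ = 7.50 m/s, a = 0 m/s².
v = v₀ + at = 7.50 + (0)(4.5) = 7.50 m/s
Δx = v₀t + ½at² = 7.50·4.5 + 0.5·0·4.5² = 33.8 m

Phase 3 (decelerating): v₀ = 7.50 m/s, a = -1.4 m/s².
v = v₀ + at → t = (0 − 7.50) / -1.4 = 5.36 s
v² = v₀² + 2aΔx → Δx = (0² − 7.50²)/(2·-1.4) = 20.1 m
Total distance = 28.1 + 33.8 + 20.1 = 82.0 m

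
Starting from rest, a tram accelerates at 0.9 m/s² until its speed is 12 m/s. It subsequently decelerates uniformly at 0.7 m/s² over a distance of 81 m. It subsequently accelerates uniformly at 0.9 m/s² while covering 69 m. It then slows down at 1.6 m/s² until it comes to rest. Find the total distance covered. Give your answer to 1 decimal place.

278.4 m

Phase 1 (accelerating): v₀ = 0 m/s, a = 0.9 m/s².
v = v₀ + at → t = (12 − 0) / 0.9 = 13.3 s
v² = v₀² + 2aΔx → Δx = (12² − 0²)/(2·0.9) = 80.0 m

Phase 2 (decelerating): v₀ = 12.0 m/s, a = -0.7 m/s².
v² = v₀² + 2aΔx = 12.0² + 2·-0.7·81 = 30.6 → v = 5.53 m/s
t = (v − v₀)/a = (5.53 − 12.0)/-0.7 = 9.24 s

Phase 3 (accelerating): v₀ = 5.53 m/s, a = 0.9 m/s².
v² = v₀² + 2aΔx = 5.53² + 2·0.9·69 = 155 → v = 12.4 m/s
t = (v − v₀)/a = (12.4 − 5.53)/0.9 = 7.68 s

Phase 4 (decelerating): v₀ = 12.4 m/s, a = -1.6 m/s².
v = v₀ + at → t = (0 − 12.4) / -1.6 = 7.78 s
v² = v₀² + 2aΔx → Δx = (0² − 12.4²)/(2·-1.6) = 48.4 m
Total distance = 80.0 + 81.0 + 69.0 + 48.4 = 278 m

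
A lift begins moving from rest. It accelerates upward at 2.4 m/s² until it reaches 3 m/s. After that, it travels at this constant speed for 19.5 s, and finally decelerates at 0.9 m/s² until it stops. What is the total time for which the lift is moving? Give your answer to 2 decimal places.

Phase 1 (accelerating): v₀ = 0 m/s, a = 2.4 m/s².
v = v₀ + at → t = (3 − 0) / 2.4 = 1.25 s
v² = v₀² + 2aΔx → Δx = (3² − 0²)/(2·2.4) = 1.88 m

Phase 2 (constant speed): v₀ = 3.00 m/s, a = 0 m/s².
v = v₀ + at = 3.00 + (0)(19.5) = 3.00 m/s
Δx = v₀t + ½at² = 3.00·19.5 + 0.5·0·19.5² = 58.5 m

Phase 3 (decelerating): v₀ = 3.00 m/s, a = -0.9 m/s².
v = v₀ + at → t = (0 − 3.00) / -0.9 = 3.33 s
v² = v₀² + 2aΔx → Δx = (0² − 3.00²)/(2·-0.9) = 5.00 m
Total time = 1.25 + 19.5 + 3.33 = 24.1 s

24.08 s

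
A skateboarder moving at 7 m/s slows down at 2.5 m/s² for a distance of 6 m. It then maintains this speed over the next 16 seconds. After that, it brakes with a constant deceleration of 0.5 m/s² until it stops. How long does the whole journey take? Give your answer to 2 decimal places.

25.77 s

Phase 1 (decelerating): v₀ = 7.00 m/s, a = -2.5 m/s².
v² = v₀² + 2aΔx = 7.00² + 2·-2.5·6 = 19.0 → v = 4.36 m/s
t = (v − v₀)/a = (4.36 − 7.00)/-2.5 = 1.06 s

Phase 2 (constant speed): v₀ = 4.36 m/s, a = 0 m/s².
v = v₀ + at = 4.36 + (0)(16) = 4.36 m/s
Δx = v₀t + ½at² = 4.36·16 + 0.5·0·16² = 69.7 m

Phase 3 (decelerating): v₀ = 4.36 m/s, a = -0.5 m/s².
v = v₀ + at → t = (0 − 4.36) / -0.5 = 8.72 s
v² = v₀² + 2aΔx → Δx = (0² − 4.36²)/(2·-0.5) = 19.0 m
Total time = 1.06 + 16.0 + 8.72 = 25.8 s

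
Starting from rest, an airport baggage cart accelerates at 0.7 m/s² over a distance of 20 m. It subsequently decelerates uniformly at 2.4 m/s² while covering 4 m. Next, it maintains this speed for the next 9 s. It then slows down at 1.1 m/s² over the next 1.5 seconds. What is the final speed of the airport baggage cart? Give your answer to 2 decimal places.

1.32 m/s

Phase 1 (accelerating): v₀ = 0 m/s, a = 0.7 m/s².
v² = v₀² + 2aΔx = 0² + 2·0.7·20 = 28.0 → v = 5.29 m/s
t = (v − v₀)/a = (5.29 − 0)/0.7 = 7.56 s

Phase 2 (decelerating): v₀ = 5.29 m/s, a = -2.4 m/s².
v² = v₀² + 2aΔx = 5.29² + 2·-2.4·4 = 8.80 → v = 2.97 m/s
t = (v − v₀)/a = (2.97 − 5.29)/-2.4 = 0.969 s

Phase 3 (constant speed): v₀ = 2.97 m/s, a = 0 m/s².
v = v₀ + at = 2.97 + (0)(9) = 2.97 m/s
Δx = v₀t + ½at² = 2.97·9 + 0.5·0·9² = 26.7 m

Phase 4 (decelerating): v₀ = 2.97 m/s, a = -1.1 m/s².
v = v₀ + at = 2.97 + (-1.1)(1.5) = 1.32 m/s
Δx = v₀t + ½at² = 2.97·1.5 + 0.5·-1.1·1.5² = 3.21 m
Final speed = 1.32 m/s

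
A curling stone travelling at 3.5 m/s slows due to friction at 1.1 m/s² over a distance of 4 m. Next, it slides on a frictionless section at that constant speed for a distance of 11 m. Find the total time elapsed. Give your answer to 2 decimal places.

7.42 s

Phase 1 (decelerating): v₀ = 3.50 m/s, a = -1.1 m/s².
v² = v₀² + 2aΔx = 3.50² + 2·-1.1·4 = 3.45 → v = 1.86 m/s
t = (v − v₀)/a = (1.86 − 3.50)/-1.1 = 1.49 s

Phase 2 (constant speed): v₀ = 1.86 m/s, a = 0 m/s².
Constant speed: t = d/v = 11/1.86 = 5.92 s
Total time = 1.49 + 5.92 = 7.42 s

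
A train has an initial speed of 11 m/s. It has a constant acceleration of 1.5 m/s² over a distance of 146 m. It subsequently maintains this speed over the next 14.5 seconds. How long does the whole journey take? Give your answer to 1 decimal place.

22.9 s

Phase 1 (accelerating): v₀ = 11.0 m/s, a = 1.5 m/s².
v² = v₀² + 2aΔx = 11.0² + 2·1.5·146 = 559 → v = 23.6 m/s
t = (v − v₀)/a = (23.6 − 11.0)/1.5 = 8.43 s

Phase 2 (constant speed): v₀ = 23.6 m/s, a = 0 m/s².
v = v₀ + at = 23.6 + (0)(14.5) = 23.6 m/s
Δx = v₀t + ½at² = 23.6·14.5 + 0.5·0·14.5² = 343 m
Total time = 8.43 + 14.5 = 22.9 s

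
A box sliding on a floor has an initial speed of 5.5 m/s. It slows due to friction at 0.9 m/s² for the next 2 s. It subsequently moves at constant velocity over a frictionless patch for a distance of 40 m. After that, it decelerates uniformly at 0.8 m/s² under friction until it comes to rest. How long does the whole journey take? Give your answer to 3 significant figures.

17.4 s

Phase 1 (decelerating): v₀ = 5.50 m/s, a = -0.9 m/s².
v = v₀ + at = 5.50 + (-0.9)(2) = 3.70 m/s
Δx = v₀t + ½at² = 5.50·2 + 0.5·-0.9·2² = 9.20 m

Phase 2 (constant speed): v₀ = 3.70 m/s, a = 0 m/s².
Constant speed: t = d/v = 40/3.70 = 10.8 s

Phase 3 (decelerating): v₀ = 3.70 m/s, a = -0.8 m/s².
v = v₀ + at → t = (0 − 3.70) / -0.8 = 4.62 s
v² = v₀² + 2aΔx → Δx = (0² − 3.70²)/(2·-0.8) = 8.56 m
Total time = 2.00 + 10.8 + 4.62 = 17.4 s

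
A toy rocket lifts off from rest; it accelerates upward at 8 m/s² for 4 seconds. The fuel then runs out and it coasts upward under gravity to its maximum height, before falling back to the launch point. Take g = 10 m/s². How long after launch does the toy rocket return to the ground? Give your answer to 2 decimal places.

Phase 1 (powered ascent): v₀ = 0 m/s, a = 8 m/s².
v = v₀ + at = 0 + (8)(4) = 32.0 m/s
Δx = v₀t + ½at² = 0·4 + 0.5·8·4² = 64.0 m

Phase 2 (coasting upward): v₀ = 32.0 m/s, a = -10 m/s².
v = v₀ + at → t = (0 − 32.0) / -10 = 3.20 s
v² = v₀² + 2aΔx → Δx = (0² − 32.0²)/(2·-10) = 51.2 m

Phase 3 (free fall): v₀ = 0 m/s, a = -10 m/s².
Falls 115 m from rest: t = √(2·115/10) = 4.80 s; v = g·t = 48.0 m/s.
Total time = 4.00 + 3.20 + 4.80 = 12.0 s

12.00 s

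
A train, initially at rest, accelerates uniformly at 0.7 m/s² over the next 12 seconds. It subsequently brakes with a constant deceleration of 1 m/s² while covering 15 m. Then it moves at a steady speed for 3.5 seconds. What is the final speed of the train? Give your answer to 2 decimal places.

Phase 1 (accelerating): v₀ = 0 m/s, a = 0.7 m/s².
v = v₀ + at = 0 + (0.7)(12) = 8.40 m/s
Δx = v₀t + ½at² = 0·12 + 0.5·0.7·12² = 50.4 m

Phase 2 (decelerating): v₀ = 8.40 m/s, a = -1 m/s².
v² = v₀² + 2aΔx = 8.40² + 2·-1·15 = 40.6 → v = 6.37 m/s
t = (v − v₀)/a = (6.37 − 8.40)/-1 = 2.03 s

Phase 3 (constant speed): v₀ = 6.37 m/s, a = 0 m/s².
v = v₀ + at = 6.37 + (0)(3.5) = 6.37 m/s
Δx = v₀t + ½at² = 6.37·3.5 + 0.5·0·3.5² = 22.3 m
Final speed = 6.37 m/s

6.37 m/s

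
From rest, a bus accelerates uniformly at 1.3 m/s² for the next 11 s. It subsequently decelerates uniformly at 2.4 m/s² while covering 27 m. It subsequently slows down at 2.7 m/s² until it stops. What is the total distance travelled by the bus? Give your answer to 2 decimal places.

119.52 m

Phase 1 (accelerating): v₀ = 0 m/s, a = 1.3 m/s².
v = v₀ + at = 0 + (1.3)(11) = 14.3 m/s
Δx = v₀t + ½at² = 0·11 + 0.5·1.3·11² = 78.7 m

Phase 2 (decelerating): v₀ = 14.3 m/s, a = -2.4 m/s².
v² = v₀² + 2aΔx = 14.3² + 2·-2.4·27 = 74.9 → v = 8.65 m/s
t = (v − v₀)/a = (8.65 − 14.3)/-2.4 = 2.35 s

Phase 3 (decelerating): v₀ = 8.65 m/s, a = -2.7 m/s².
v = v₀ + at → t = (0 − 8.65) / -2.7 = 3.21 s
v² = v₀² + 2aΔx → Δx = (0² − 8.65²)/(2·-2.7) = 13.9 m
Total distance = 78.7 + 27.0 + 13.9 = 120 m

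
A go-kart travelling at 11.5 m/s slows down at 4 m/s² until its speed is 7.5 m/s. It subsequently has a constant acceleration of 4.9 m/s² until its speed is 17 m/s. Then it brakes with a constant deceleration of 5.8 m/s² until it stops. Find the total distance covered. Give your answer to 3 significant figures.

58.2 m

Phase 1 (decelerating): v₀ = 11.5 m/s, a = -4 m/s².
v = v₀ + at → t = (7.5 − 11.5) / -4 = 1.00 s
v² = v₀² + 2aΔx → Δx = (7.5² − 11.5²)/(2·-4) = 9.50 m

Phase 2 (accelerating): v₀ = 7.50 m/s, a = 4.9 m/s².
v = v₀ + at → t = (17 − 7.50) / 4.9 = 1.94 s
v² = v₀² + 2aΔx → Δx = (17² − 7.50²)/(2·4.9) = 23.8 m

Phase 3 (decelerating): v₀ = 17.0 m/s, a = -5.8 m/s².
v = v₀ + at → t = (0 − 17.0) / -5.8 = 2.93 s
v² = v₀² + 2aΔx → Δx = (0² − 17.0²)/(2·-5.8) = 24.9 m
Total distance = 9.50 + 23.8 + 24.9 = 58.2 m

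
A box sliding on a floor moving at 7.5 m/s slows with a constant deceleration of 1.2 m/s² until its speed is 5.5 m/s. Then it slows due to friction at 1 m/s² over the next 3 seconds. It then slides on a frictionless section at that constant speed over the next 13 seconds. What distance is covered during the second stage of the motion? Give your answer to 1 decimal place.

12.0 m

Phase 1 (decelerating): v₀ = 7.50 m/s, a = -1.2 m/s².
v = v₀ + at → t = (5.5 − 7.50) / -1.2 = 1.67 s
v² = v₀² + 2aΔx → Δx = (5.5² − 7.50²)/(2·-1.2) = 10.8 m

Phase 2 (decelerating): v₀ = 5.50 m/s, a = -1 m/s².
v = v₀ + at = 5.50 + (-1)(3) = 2.50 m/s
Δx = v₀t + ½at² = 5.50·3 + 0.5·-1·3² = 12.0 m
Distance in phase 2 = 12.0 m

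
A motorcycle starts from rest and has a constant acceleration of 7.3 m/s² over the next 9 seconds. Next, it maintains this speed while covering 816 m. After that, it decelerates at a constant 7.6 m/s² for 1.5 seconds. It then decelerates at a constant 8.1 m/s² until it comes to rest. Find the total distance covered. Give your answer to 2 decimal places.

1383.66 m

Phase 1 (accelerating): v₀ = 0 m/s, a = 7.3 m/s².
v = v₀ + at = 0 + (7.3)(9) = 65.7 m/s
Δx = v₀t + ½at² = 0·9 + 0.5·7.3·9² = 296 m

Phase 2 (constant speed): v₀ = 65.7 m/s, a = 0 m/s².
Constant speed: t = d/v = 816/65.7 = 12.4 s

Phase 3 (decelerating): v₀ = 65.7 m/s, a = -7.6 m/s².
v = v₀ + at = 65.7 + (-7.6)(1.5) = 54.3 m/s
Δx = v₀t + ½at² = 65.7·1.5 + 0.5·-7.6·1.5² = 90.0 m

Phase 4 (decelerating): v₀ = 54.3 m/s, a = -8.1 m/s².
v = v₀ + at → t = (0 − 54.3) / -8.1 = 6.70 s
v² = v₀² + 2aΔx → Δx = (0² − 54.3²)/(2·-8.1) = 182 m
Total distance = 296 + 816 + 90.0 + 182 = 1380 m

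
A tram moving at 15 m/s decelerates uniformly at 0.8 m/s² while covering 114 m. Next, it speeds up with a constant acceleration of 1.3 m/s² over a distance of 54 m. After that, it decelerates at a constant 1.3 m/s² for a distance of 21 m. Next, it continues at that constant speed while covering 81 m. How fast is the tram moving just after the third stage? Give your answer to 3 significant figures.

11.3 m/s

Phase 1 (decelerating): v₀ = 15.0 m/s, a = -0.8 m/s².
v² = v₀² + 2aΔx = 15.0² + 2·-0.8·114 = 42.6 → v = 6.53 m/s
t = (v − v₀)/a = (6.53 − 15.0)/-0.8 = 10.6 s

Phase 2 (accelerating): v₀ = 6.53 m/s, a = 1.3 m/s².
v² = v₀² + 2aΔx = 6.53² + 2·1.3·54 = 183 → v = 13.5 m/s
t = (v − v₀)/a = (13.5 − 6.53)/1.3 = 5.39 s

Phase 3 (decelerating): v₀ = 13.5 m/s, a = -1.3 m/s².
v² = v₀² + 2aΔx = 13.5² + 2·-1.3·21 = 128 → v = 11.3 m/s
t = (v − v₀)/a = (11.3 − 13.5)/-1.3 = 1.69 s
Speed at end of phase 3 = 11.3 m/s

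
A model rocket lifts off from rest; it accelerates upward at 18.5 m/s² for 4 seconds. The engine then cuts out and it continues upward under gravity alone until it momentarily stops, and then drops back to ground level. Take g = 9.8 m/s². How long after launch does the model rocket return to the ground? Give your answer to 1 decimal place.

Phase 1 (powered ascent): v₀ = 0 m/s, a = 18.5 m/s².
v = v₀ + at = 0 + (18.5)(4) = 74.0 m/s
Δx = v₀t + ½at² = 0·4 + 0.5·18.5·4² = 148 m

Phase 2 (coasting upward): v₀ = 74.0 m/s, a = -9.8 m/s².
v = v₀ + at → t = (0 − 74.0) / -9.8 = 7.55 s
v² = v₀² + 2aΔx → Δx = (0² − 74.0²)/(2·-9.8) = 279 m

Phase 3 (free fall): v₀ = 0 m/s, a = -9.8 m/s².
Falls 427 m from rest: t = √(2·427/9.8) = 9.34 s; v = g·t = 91.5 m/s.
Total time = 4.00 + 7.55 + 9.34 = 20.9 s

20.9 s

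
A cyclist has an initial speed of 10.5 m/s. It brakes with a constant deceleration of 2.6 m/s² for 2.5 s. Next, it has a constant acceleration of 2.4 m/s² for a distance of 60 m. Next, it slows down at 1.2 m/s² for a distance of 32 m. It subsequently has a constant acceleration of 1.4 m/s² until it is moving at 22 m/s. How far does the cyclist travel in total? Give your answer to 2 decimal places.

201.84 m

Phase 1 (decelerating): v₀ = 10.5 m/s, a = -2.6 m/s².
v = v₀ + at = 10.5 + (-2.6)(2.5) = 4.00 m/s
Δx = v₀t + ½at² = 10.5·2.5 + 0.5·-2.6·2.5² = 18.1 m

Phase 2 (accelerating): v₀ = 4.00 m/s, a = 2.4 m/s².
v² = v₀² + 2aΔx = 4.00² + 2·2.4·60 = 304 → v = 17.4 m/s
t = (v − v₀)/a = (17.4 − 4.00)/2.4 = 5.60 s

Phase 3 (decelerating): v₀ = 17.4 m/s, a = -1.2 m/s².
v² = v₀² + 2aΔx = 17.4² + 2·-1.2·32 = 227 → v = 15.1 m/s
t = (v − v₀)/a = (15.1 − 17.4)/-1.2 = 1.97 s

Phase 4 (accelerating): v₀ = 15.1 m/s, a = 1.4 m/s².
v = v₀ + at → t = (22 − 15.1) / 1.4 = 4.95 s
v² = v₀² + 2aΔx → Δx = (22² − 15.1²)/(2·1.4) = 91.7 m
Total distance = 18.1 + 60.0 + 32.0 + 91.7 = 202 m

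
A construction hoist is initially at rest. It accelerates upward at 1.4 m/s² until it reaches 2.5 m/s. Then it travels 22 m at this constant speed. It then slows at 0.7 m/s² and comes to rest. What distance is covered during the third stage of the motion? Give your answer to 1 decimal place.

Phase 1 (accelerating): v₀ = 0 m/s, a = 1.4 m/s².
v = v₀ + at → t = (2.5 − 0) / 1.4 = 1.79 s
v² = v₀² + 2aΔx → Δx = (2.5² − 0²)/(2·1.4) = 2.23 m

Phase 2 (constant speed): v₀ = 2.50 m/s, a = 0 m/s².
Constant speed: t = d/v = 22/2.50 = 8.80 s

Phase 3 (decelerating): v₀ = 2.50 m/s, a = -0.7 m/s².
v = v₀ + at → t = (0 − 2.50) / -0.7 = 3.57 s
v² = v₀² + 2aΔx → Δx = (0² − 2.50²)/(2·-0.7) = 4.46 m
Distance in phase 3 = 4.46 m

4.5 m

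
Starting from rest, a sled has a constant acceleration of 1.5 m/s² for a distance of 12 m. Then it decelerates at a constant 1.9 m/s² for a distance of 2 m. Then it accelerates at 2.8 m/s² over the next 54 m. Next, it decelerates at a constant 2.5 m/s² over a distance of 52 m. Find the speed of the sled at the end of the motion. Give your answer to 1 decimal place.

Phase 1 (accelerating): v₀ = 0 m/s, a = 1.5 m/s².
v² = v₀² + 2aΔx = 0² + 2·1.5·12 = 36.0 → v = 6.00 m/s
t = (v − v₀)/a = (6.00 − 0)/1.5 = 4.00 s

Phase 2 (decelerating): v₀ = 6.00 m/s, a = -1.9 m/s².
v² = v₀² + 2aΔx = 6.00² + 2·-1.9·2 = 28.4 → v = 5.33 m/s
t = (v − v₀)/a = (5.33 − 6.00)/-1.9 = 0.353 s

Phase 3 (accelerating): v₀ = 5.33 m/s, a = 2.8 m/s².
v² = v₀² + 2aΔx = 5.33² + 2·2.8·54 = 331 → v = 18.2 m/s
t = (v − v₀)/a = (18.2 − 5.33)/2.8 = 4.59 s

Phase 4 (decelerating): v₀ = 18.2 m/s, a = -2.5 m/s².
v² = v₀² + 2aΔx = 18.2² + 2·-2.5·52 = 70.8 → v = 8.41 m/s
t = (v − v₀)/a = (8.41 − 18.2)/-2.5 = 3.91 s
Final speed = 8.41 m/s

8.4 m/s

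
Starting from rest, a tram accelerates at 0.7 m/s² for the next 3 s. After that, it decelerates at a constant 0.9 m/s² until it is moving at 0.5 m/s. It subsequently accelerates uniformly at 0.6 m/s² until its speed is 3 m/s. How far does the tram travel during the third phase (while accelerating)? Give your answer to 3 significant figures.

Phase 1 (accelerating): v₀ = 0 m/s, a = 0.7 m/s².
v = v₀ + at = 0 + (0.7)(3) = 2.10 m/s
Δx = v₀t + ½at² = 0·3 + 0.5·0.7·3² = 3.15 m

Phase 2 (decelerating): v₀ = 2.10 m/s, a = -0.9 m/s².
v = v₀ + at → t = (0.5 − 2.10) / -0.9 = 1.78 s
v² = v₀² + 2aΔx → Δx = (0.5² − 2.10²)/(2·-0.9) = 2.31 m

Phase 3 (accelerating): v₀ = 0.500 m/s, a = 0.6 m/s².
v = v₀ + at → t = (3 − 0.500) / 0.6 = 4.17 s
v² = v₀² + 2aΔx → Δx = (3² − 0.500²)/(2·0.6) = 7.29 m
Distance in phase 3 = 7.29 m

7.29 m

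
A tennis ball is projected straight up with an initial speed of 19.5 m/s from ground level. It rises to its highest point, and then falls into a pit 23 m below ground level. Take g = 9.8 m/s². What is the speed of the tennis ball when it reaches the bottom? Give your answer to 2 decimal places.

28.83 m/s

Phase 1 (rising): v₀ = 19.5 m/s, a = -9.8 m/s².
v = v₀ + at → t = (0 − 19.5) / -9.8 = 1.99 s
v² = v₀² + 2aΔx → Δx = (0² − 19.5²)/(2·-9.8) = 19.4 m

Phase 2 (falling): v₀ = 0 m/s, a = -9.8 m/s².
Falls 42.4 m from rest: t = √(2·42.4/9.8) = 2.94 s; v = g·t = 28.8 m/s.
Final speed = 28.8 m/s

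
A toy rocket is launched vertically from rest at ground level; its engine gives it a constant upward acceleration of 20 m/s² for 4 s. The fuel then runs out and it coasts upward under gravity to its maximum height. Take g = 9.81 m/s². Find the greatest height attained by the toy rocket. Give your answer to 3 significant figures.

486 m

Phase 1 (powered ascent): v₀ = 0 m/s, a = 20 m/s².
v = v₀ + at = 0 + (20)(4) = 80.0 m/s
Δx = v₀t + ½at² = 0·4 + 0.5·20·4² = 160 m

Phase 2 (coasting upward): v₀ = 80.0 m/s, a = -9.81 m/s².
v = v₀ + at → t = (0 − 80.0) / -9.81 = 8.15 s
v² = v₀² + 2aΔx → Δx = (0² − 80.0²)/(2·-9.81) = 326 m
Maximum height = 160 + 326 = 486 m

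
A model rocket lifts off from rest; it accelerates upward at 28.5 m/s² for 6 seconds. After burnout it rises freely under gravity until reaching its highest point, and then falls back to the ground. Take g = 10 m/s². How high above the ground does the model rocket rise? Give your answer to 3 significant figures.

Phase 1 (powered ascent): v₀ = 0 m/s, a = 28.5 m/s².
v = v₀ + at = 0 + (28.5)(6) = 171 m/s
Δx = v₀t + ½at² = 0·6 + 0.5·28.5·6² = 513 m

Phase 2 (coasting upward): v₀ = 171 m/s, a = -10 m/s².
v = v₀ + at → t = (0 − 171) / -10 = 17.1 s
v² = v₀² + 2aΔx → Δx = (0² − 171²)/(2·-10) = 1460 m
Maximum height = 513 + 1460 = 1980 m

1980 m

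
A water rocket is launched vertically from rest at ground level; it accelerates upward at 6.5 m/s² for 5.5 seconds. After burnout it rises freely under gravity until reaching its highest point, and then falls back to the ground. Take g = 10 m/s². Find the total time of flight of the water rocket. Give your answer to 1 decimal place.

Phase 1 (powered ascent): v₀ = 0 m/s, a = 6.5 m/s².
v = v₀ + at = 0 + (6.5)(5.5) = 35.8 m/s
Δx = v₀t + ½at² = 0·5.5 + 0.5·6.5·5.5² = 98.3 m

Phase 2 (coasting upward): v₀ = 35.8 m/s, a = -10 m/s².
v = v₀ + at → t = (0 − 35.8) / -10 = 3.58 s
v² = v₀² + 2aΔx → Δx = (0² − 35.8²)/(2·-10) = 63.9 m

Phase 3 (free fall): v₀ = 0 m/s, a = -10 m/s².
Falls 162 m from rest: t = √(2·162/10) = 5.70 s; v = g·t = 57.0 m/s.
Total time = 5.50 + 3.58 + 5.70 = 14.8 s

14.8 s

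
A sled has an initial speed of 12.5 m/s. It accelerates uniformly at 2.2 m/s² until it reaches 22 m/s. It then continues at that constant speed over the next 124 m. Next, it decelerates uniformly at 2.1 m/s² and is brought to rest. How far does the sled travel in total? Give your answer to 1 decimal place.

313.7 m

Phase 1 (accelerating): v₀ = 12.5 m/s, a = 2.2 m/s².
v = v₀ + at → t = (22 − 12.5) / 2.2 = 4.32 s
v² = v₀² + 2aΔx → Δx = (22² − 12.5²)/(2·2.2) = 74.5 m

Phase 2 (constant speed): v₀ = 22.0 m/s, a = 0 m/s².
Constant speed: t = d/v = 124/22.0 = 5.64 s

Phase 3 (decelerating): v₀ = 22.0 m/s, a = -2.1 m/s².
v = v₀ + at → t = (0 − 22.0) / -2.1 = 10.5 s
v² = v₀² + 2aΔx → Δx = (0² − 22.0²)/(2·-2.1) = 115 m
Total distance = 74.5 + 124 + 115 = 314 m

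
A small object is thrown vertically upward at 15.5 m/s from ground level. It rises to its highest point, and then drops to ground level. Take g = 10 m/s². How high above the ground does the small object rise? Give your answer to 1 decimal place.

Phase 1 (rising): v₀ = 15.5 m/s, a = -10 m/s².
v = v₀ + at → t = (0 − 15.5) / -10 = 1.55 s
v² = v₀² + 2aΔx → Δx = (0² − 15.5²)/(2·-10) = 12.0 m
Maximum height = 12.0 m

12.0 m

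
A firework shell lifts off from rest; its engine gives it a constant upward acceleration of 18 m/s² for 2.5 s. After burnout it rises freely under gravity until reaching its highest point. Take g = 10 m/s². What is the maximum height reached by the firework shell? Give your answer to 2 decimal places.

Phase 1 (powered ascent): v₀ = 0 m/s, a = 18 m/s².
v = v₀ + at = 0 + (18)(2.5) = 45.0 m/s
Δx = v₀t + ½at² = 0·2.5 + 0.5·18·2.5² = 56.2 m

Phase 2 (coasting upward): v₀ = 45.0 m/s, a = -10 m/s².
v = v₀ + at → t = (0 − 45.0) / -10 = 4.50 s
v² = v₀² + 2aΔx → Δx = (0² − 45.0²)/(2·-10) = 101 m
Maximum height = 56.2 + 101 = 158 m

157.50 m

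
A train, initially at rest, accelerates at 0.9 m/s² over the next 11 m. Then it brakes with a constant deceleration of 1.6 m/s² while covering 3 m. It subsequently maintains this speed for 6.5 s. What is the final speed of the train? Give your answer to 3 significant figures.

3.19 m/s

Phase 1 (accelerating): v₀ = 0 m/s, a = 0.9 m/s².
v² = v₀² + 2aΔx = 0² + 2·0.9·11 = 19.8 → v = 4.45 m/s
t = (v − v₀)/a = (4.45 − 0)/0.9 = 4.94 s

Phase 2 (decelerating): v₀ = 4.45 m/s, a = -1.6 m/s².
v² = v₀² + 2aΔx = 4.45² + 2·-1.6·3 = 10.2 → v = 3.19 m/s
t = (v − v₀)/a = (3.19 − 4.45)/-1.6 = 0.785 s

Phase 3 (constant speed): v₀ = 3.19 m/s, a = 0 m/s².
v = v₀ + at = 3.19 + (0)(6.5) = 3.19 m/s
Δx = v₀t + ½at² = 3.19·6.5 + 0.5·0·6.5² = 20.8 m
Final speed = 3.19 m/s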